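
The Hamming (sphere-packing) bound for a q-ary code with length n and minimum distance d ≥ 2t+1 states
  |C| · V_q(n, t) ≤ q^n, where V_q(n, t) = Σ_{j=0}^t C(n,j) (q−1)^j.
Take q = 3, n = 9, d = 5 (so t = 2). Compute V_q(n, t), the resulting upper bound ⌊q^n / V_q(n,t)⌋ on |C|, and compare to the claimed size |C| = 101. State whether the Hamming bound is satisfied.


V_q(n, t) = 163, q^n = 19683, Hamming bound = 120, |C| = 101 ≤ bound (satisfied).

Step 1: Compute V_q(n, t) = Σ_{j=0}^2 C(n, j) (q−1)^j.
  j = 0: C(9,0)·(2)^0 = 1·1 = 1.
  j = 1: C(9,1)·(2)^1 = 9·2 = 18.
  j = 2: C(9,2)·(2)^2 = 36·4 = 144.
  V_q(n, t) = 1 + 18 + 144 = 163.
Step 2: q^n = 3^9 = 19683.
Step 3: Hamming bound ⌊q^n / V_q(n,t)⌋ = ⌊19683/163⌋ = 120.
Step 4: Compare |C| = 101 to 120: satisfied.
The claimed |C| lies below the Hamming bound.


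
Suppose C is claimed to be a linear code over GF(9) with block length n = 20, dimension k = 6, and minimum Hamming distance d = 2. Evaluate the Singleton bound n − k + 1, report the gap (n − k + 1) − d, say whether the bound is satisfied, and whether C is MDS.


Singleton RHS = n − k + 1 = 15, slack = 13, bound satisfied, not MDS.

Singleton bound: d ≤ n − k + 1.
Here n = 20, k = 6, so n − k + 1 = 15.
Given d = 2, check d ≤ 15: YES.
Slack = (n − k + 1) − d = 13.
The code is NOT MDS (slack = 13 > 0).
Description: the claimed parameters are [20, 6, 2]_9; such a code would be non-MDS.


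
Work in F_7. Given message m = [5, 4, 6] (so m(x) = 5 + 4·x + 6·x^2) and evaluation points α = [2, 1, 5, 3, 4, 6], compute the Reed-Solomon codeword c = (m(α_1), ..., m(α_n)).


c = [2, 1, 0, 1, 5, 0]

Message polynomial: m(x) = 5 + 4·x + 6·x^2 (mod 7).
For each evaluation point α_i, compute m(α_i) mod 7:
  α_1 = 2: Horner steps 6 → 2 → 2, so m(2) = 2.
  α_2 = 1: Horner steps 6 → 3 → 1, so m(1) = 1.
  α_3 = 5: Horner steps 6 → 6 → 0, so m(5) = 0.
  α_4 = 3: Horner steps 6 → 1 → 1, so m(3) = 1.
  α_5 = 4: Horner steps 6 → 0 → 5, so m(4) = 5.
  α_6 = 6: Horner steps 6 → 5 → 0, so m(6) = 0.
Codeword c = [2, 1, 0, 1, 5, 0] ∈ F_7^6.


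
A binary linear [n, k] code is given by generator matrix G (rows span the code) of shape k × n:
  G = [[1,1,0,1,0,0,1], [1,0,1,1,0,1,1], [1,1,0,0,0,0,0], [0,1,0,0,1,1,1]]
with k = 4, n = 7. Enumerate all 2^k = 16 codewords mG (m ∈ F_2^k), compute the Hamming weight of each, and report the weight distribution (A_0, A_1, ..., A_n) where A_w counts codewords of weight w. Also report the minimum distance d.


Weight distribution: A_0 = 1, A_2 = 2, A_3 = 4, A_4 = 5, A_5 = 4. Minimum distance d = 2.

Enumerate all 2^4 = 16 messages m ∈ F_2^4.
For each, compute codeword c = mG in F_2^7, then tally its weight.
  m = 0000 → c = 0000000, weight = 0.
  m = 1000 → c = 1101001, weight = 4.
  m = 0100 → c = 1011011, weight = 5.
  m = 1100 → c = 0110010, weight = 3.
  m = 0010 → c = 1100000, weight = 2.
  m = 1010 → c = 0001001, weight = 2.
  m = 0110 → c = 0111011, weight = 5.
  m = 1110 → c = 1010010, weight = 3.
  m = 0001 → c = 0100111, weight = 4.
  m = 1001 → c = 1001110, weight = 4.
  m = 0101 → c = 1111100, weight = 5.
  m = 1101 → c = 0010101, weight = 3.
  m = 0011 → c = 1000111, weight = 4.
  m = 1011 → c = 0101110, weight = 4.
  m = 0111 → c = 0011100, weight = 3.
  m = 1111 → c = 1110101, weight = 5.
Tally weights:
  weight 0: 1 codewords.
  weight 2: 2 codewords.
  weight 3: 4 codewords.
  weight 4: 5 codewords.
  weight 5: 4 codewords.
Minimum distance d = smallest w > 0 with A_w > 0 = 2.
Sanity: Σ A_w = 16 = 2^4 = 16 ✓.


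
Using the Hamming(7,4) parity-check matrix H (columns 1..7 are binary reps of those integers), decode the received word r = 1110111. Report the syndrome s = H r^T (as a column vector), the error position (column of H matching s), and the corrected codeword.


s = (1, 0, 0)^T, error position = 4, corrected codeword c = 1111111

Compute s = H r^T mod 2 one row at a time:
  s_1 = 0 + 1 + 1 + 1 = 3 ≡ 1 (mod 2).
  s_2 = 1 + 1 + 1 + 1 = 4 ≡ 0 (mod 2).
  s_3 = 1 + 1 + 1 + 1 = 4 ≡ 0 (mod 2).
s = (1, 0, 0)^T — this equals column 4 of H (binary 100), so error is at position 4.
Correct: flip bit 4 of r = 1110111 to get c = 1111111.


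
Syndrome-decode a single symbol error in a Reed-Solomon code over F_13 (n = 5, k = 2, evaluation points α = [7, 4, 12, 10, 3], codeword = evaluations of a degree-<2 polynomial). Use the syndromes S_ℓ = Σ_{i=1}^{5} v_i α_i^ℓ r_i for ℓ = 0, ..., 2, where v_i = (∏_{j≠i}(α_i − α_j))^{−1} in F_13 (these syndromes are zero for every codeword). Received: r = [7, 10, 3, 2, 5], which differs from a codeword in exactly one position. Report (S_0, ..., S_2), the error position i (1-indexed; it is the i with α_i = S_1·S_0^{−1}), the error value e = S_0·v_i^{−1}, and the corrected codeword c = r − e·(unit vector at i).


S = (2, 8, 6), error at position 2, error magnitude e = 11, c = [7, 12, 3, 2, 5].

Step 1: column multipliers v_i = (∏_{j≠i}(α_i − α_j))^{−1} mod 13.
  i = 1 (α = 7): (7−4)(7−12)(7−10)(7−3) = 3·(−5)·(−3)·4 = 180 ≡ 11, so v_1 = 11^{−1} = 6 (mod 13).
  i = 2 (α = 4): (4−7)(4−12)(4−10)(4−3) = (−3)·(−8)·(−6)·1 = −144 ≡ 12, so v_2 = 12^{−1} = 12 (mod 13).
  i = 3 (α = 12): (12−7)(12−4)(12−10)(12−3) = 5·8·2·9 = 720 ≡ 5, so v_3 = 5^{−1} = 8 (mod 13).
  i = 4 (α = 10): (10−7)(10−4)(10−12)(10−3) = 3·6·(−2)·7 = −252 ≡ 8, so v_4 = 8^{−1} = 5 (mod 13).
  i = 5 (α = 3): (3−7)(3−4)(3−12)(3−10) = (−4)·(−1)·(−9)·(−7) = 252 ≡ 5, so v_5 = 5^{−1} = 8 (mod 13).
  v = [6, 12, 8, 5, 8].
Step 2: syndromes of r = [7, 10, 3, 2, 5] (all sums mod 13).
  S_0 = Σ v_i r_i = 6·7 + 12·10 + 8·3 + 5·2 + 8·5 = 236 ≡ 2.
  S_1 = Σ v_i α_i r_i = 6·7·7 + 12·4·10 + 8·12·3 + 5·10·2 + 8·3·5 = 1282 ≡ 8.
  α_i^2 mod 13 = [10, 3, 1, 9, 9].
  S_2 = Σ v_i α_i^2 r_i = 6·10·7 + 12·3·10 + 8·1·3 + 5·9·2 + 8·9·5 = 1254 ≡ 6.
  S = (2, 8, 6) ≠ 0, so r is not a codeword (an error is present).
Step 3: locate the error. For a single error e at position i, S_ℓ = v_i·e·α_i^ℓ, so α_err = S_1/S_0.
  S_0^{−1} = 2^{−1} = 7 (mod 13), so α_err = 8·7 = 56 ≡ 4 = α_2. Error position i = 2.
  Consistency check: S_2/S_1 = 6·5 = 30 ≡ 4 = α_err ✓ (single-error assumption holds).
Step 4: error magnitude e = S_0/v_2 = S_0·∏_{j≠2}(α_2 − α_j) = 2·12 = 24 ≡ 11 (mod 13).
Step 5: correct position 2: c_2 = r_2 − e = 10 − 11 ≡ 12 (mod 13). Hence c = [7, 12, 3, 2, 5].
  Check: interpolating c through the α_i gives m(x) = 10 + 7·x (degree < 2) with m(α_i) = c_i for every i, so c is indeed a codeword.


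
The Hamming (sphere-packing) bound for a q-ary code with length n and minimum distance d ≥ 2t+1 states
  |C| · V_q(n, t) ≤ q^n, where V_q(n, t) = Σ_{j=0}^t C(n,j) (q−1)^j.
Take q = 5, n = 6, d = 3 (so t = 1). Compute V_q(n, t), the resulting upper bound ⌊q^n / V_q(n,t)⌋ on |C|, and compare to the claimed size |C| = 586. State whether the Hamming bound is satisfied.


V_q(n, t) = 25, q^n = 15625, Hamming bound = 625, |C| = 586 ≤ bound (satisfied).

Step 1: Compute V_q(n, t) = Σ_{j=0}^1 C(n, j) (q−1)^j.
  j = 0: C(6,0)·(4)^0 = 1·1 = 1.
  j = 1: C(6,1)·(4)^1 = 6·4 = 24.
  V_q(n, t) = 1 + 24 = 25.
Step 2: q^n = 5^6 = 15625.
Step 3: Hamming bound ⌊q^n / V_q(n,t)⌋ = ⌊15625/25⌋ = 625.
Step 4: Compare |C| = 586 to 625: satisfied.
The claimed |C| lies below the Hamming bound.


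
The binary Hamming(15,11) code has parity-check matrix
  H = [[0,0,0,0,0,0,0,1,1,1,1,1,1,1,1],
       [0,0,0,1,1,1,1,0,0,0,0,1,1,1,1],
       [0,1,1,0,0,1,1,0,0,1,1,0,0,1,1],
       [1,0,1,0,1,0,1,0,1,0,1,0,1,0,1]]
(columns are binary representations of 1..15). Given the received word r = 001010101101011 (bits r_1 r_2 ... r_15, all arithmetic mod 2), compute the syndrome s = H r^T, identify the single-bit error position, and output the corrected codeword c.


s = (1, 1, 1, 1)^T, error position = 15, corrected codeword c = 001010101101010

Compute s = H r^T mod 2 one row at a time:
  s_1 = 0 + 1 + 1 + 0 + 1 + 0 + 1 + 1 = 5 ≡ 1 (mod 2).
  s_2 = 0 + 1 + 0 + 1 + 1 + 0 + 1 + 1 = 5 ≡ 1 (mod 2).
  s_3 = 0 + 1 + 0 + 1 + 1 + 0 + 1 + 1 = 5 ≡ 1 (mod 2).
  s_4 = 0 + 1 + 1 + 1 + 1 + 0 + 0 + 1 = 5 ≡ 1 (mod 2).
s = (1, 1, 1, 1)^T — this equals column 15 of H (binary 1111), so error is at position 15.
Correct: flip bit 15 of r = 001010101101011 to get c = 001010101101010.


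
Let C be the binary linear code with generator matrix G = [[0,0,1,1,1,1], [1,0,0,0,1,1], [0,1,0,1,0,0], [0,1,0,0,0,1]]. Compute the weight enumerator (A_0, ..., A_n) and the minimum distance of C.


Weight distribution: A_0 = 1, A_2 = 4, A_3 = 6, A_4 = 3, A_5 = 2. Minimum distance d = 2.

Enumerate all 2^4 = 16 messages m ∈ F_2^4.
For each, compute codeword c = mG in F_2^6, then tally its weight.
  m = 0000 → c = 000000, weight = 0.
  m = 1000 → c = 001111, weight = 4.
  m = 0100 → c = 100011, weight = 3.
  m = 1100 → c = 101100, weight = 3.
  m = 0010 → c = 010100, weight = 2.
  m = 1010 → c = 011011, weight = 4.
  m = 0110 → c = 110111, weight = 5.
  m = 1110 → c = 111000, weight = 3.
  m = 0001 → c = 010001, weight = 2.
  m = 1001 → c = 011110, weight = 4.
  m = 0101 → c = 110010, weight = 3.
  m = 1101 → c = 111101, weight = 5.
  m = 0011 → c = 000101, weight = 2.
  m = 1011 → c = 001010, weight = 2.
  m = 0111 → c = 100110, weight = 3.
  m = 1111 → c = 101001, weight = 3.
Tally weights:
  weight 0: 1 codewords.
  weight 2: 4 codewords.
  weight 3: 6 codewords.
  weight 4: 3 codewords.
  weight 5: 2 codewords.
Minimum distance d = smallest w > 0 with A_w > 0 = 2.
Sanity: Σ A_w = 16 = 2^4 = 16 ✓.


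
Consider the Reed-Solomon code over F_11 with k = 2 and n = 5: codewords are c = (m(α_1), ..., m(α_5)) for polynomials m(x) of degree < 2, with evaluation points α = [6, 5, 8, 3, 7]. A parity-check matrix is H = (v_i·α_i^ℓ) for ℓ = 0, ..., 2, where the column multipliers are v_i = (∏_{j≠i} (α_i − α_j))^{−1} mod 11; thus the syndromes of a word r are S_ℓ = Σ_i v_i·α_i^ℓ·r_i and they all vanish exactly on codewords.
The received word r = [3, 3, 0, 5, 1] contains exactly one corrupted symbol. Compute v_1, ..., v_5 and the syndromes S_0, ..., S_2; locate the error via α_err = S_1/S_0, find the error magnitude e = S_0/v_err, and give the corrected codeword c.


S = (2, 1, 6), error at position 1, error magnitude e = 1, c = [2, 3, 0, 5, 1].

Step 1: column multipliers v_i = (∏_{j≠i}(α_i − α_j))^{−1} mod 11.
  i = 1 (α = 6): (6−5)(6−8)(6−3)(6−7) = 1·(−2)·3·(−1) = 6 ≡ 6, so v_1 = 6^{−1} = 2 (mod 11).
  i = 2 (α = 5): (5−6)(5−8)(5−3)(5−7) = (−1)·(−3)·2·(−2) = −12 ≡ 10, so v_2 = 10^{−1} = 10 (mod 11).
  i = 3 (α = 8): (8−6)(8−5)(8−3)(8−7) = 2·3·5·1 = 30 ≡ 8, so v_3 = 8^{−1} = 7 (mod 11).
  i = 4 (α = 3): (3−6)(3−5)(3−8)(3−7) = (−3)·(−2)·(−5)·(−4) = 120 ≡ 10, so v_4 = 10^{−1} = 10 (mod 11).
  i = 5 (α = 7): (7−6)(7−5)(7−8)(7−3) = 1·2·(−1)·4 = −8 ≡ 3, so v_5 = 3^{−1} = 4 (mod 11).
  v = [2, 10, 7, 10, 4].
Step 2: syndromes of r = [3, 3, 0, 5, 1] (all sums mod 11).
  S_0 = Σ v_i r_i = 2·3 + 10·3 + 7·0 + 10·5 + 4·1 = 90 ≡ 2.
  S_1 = Σ v_i α_i r_i = 2·6·3 + 10·5·3 + 7·8·0 + 10·3·5 + 4·7·1 = 364 ≡ 1.
  α_i^2 mod 11 = [3, 3, 9, 9, 5].
  S_2 = Σ v_i α_i^2 r_i = 2·3·3 + 10·3·3 + 7·9·0 + 10·9·5 + 4·5·1 = 578 ≡ 6.
  S = (2, 1, 6) ≠ 0, so r is not a codeword (an error is present).
Step 3: locate the error. For a single error e at position i, S_ℓ = v_i·e·α_i^ℓ, so α_err = S_1/S_0.
  S_0^{−1} = 2^{−1} = 6 (mod 11), so α_err = 1·6 = 6 ≡ 6 = α_1. Error position i = 1.
  Consistency check: S_2/S_1 = 6·1 = 6 ≡ 6 = α_err ✓ (single-error assumption holds).
Step 4: error magnitude e = S_0/v_1 = S_0·∏_{j≠1}(α_1 − α_j) = 2·6 = 12 ≡ 1 (mod 11).
Step 5: correct position 1: c_1 = r_1 − e = 3 − 1 ≡ 2 (mod 11). Hence c = [2, 3, 0, 5, 1].
  Check: interpolating c through the α_i gives m(x) = 8 + 10·x (degree < 2) with m(α_i) = c_i for every i, so c is indeed a codeword.


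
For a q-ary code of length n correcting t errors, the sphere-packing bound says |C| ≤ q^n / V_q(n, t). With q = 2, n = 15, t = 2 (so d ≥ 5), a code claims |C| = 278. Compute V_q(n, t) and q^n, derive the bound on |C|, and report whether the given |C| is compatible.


V_q(n, t) = 121, q^n = 32768, Hamming bound = 270, |C| = 278 > bound (violated).

Step 1: Compute V_q(n, t) = Σ_{j=0}^2 C(n, j) (q−1)^j.
  j = 0: C(15,0)·(1)^0 = 1·1 = 1.
  j = 1: C(15,1)·(1)^1 = 15·1 = 15.
  j = 2: C(15,2)·(1)^2 = 105·1 = 105.
  V_q(n, t) = 1 + 15 + 105 = 121.
Step 2: q^n = 2^15 = 32768.
Step 3: Hamming bound ⌊q^n / V_q(n,t)⌋ = ⌊32768/121⌋ = 270.
Step 4: Compare |C| = 278 to 270: violated.
The claimed |C| lies above the Hamming bound, so no 2-ary code of length 15 with d ≥ 5 can have 278 codewords.


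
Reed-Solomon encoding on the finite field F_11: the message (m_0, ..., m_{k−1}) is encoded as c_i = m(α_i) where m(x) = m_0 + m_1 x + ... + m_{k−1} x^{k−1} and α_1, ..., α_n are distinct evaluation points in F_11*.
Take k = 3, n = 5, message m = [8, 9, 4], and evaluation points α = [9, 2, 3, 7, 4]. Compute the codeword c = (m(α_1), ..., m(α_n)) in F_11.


c = [6, 9, 5, 3, 9]

Message polynomial: m(x) = 8 + 9·x + 4·x^2 (mod 11).
For each evaluation point α_i, compute m(α_i) mod 11:
  α_1 = 9: Horner steps 4 → 1 → 6, so m(9) = 6.
  α_2 = 2: Horner steps 4 → 6 → 9, so m(2) = 9.
  α_3 = 3: Horner steps 4 → 10 → 5, so m(3) = 5.
  α_4 = 7: Horner steps 4 → 4 → 3, so m(7) = 3.
  α_5 = 4: Horner steps 4 → 3 → 9, so m(4) = 9.
Codeword c = [6, 9, 5, 3, 9] ∈ F_11^5.


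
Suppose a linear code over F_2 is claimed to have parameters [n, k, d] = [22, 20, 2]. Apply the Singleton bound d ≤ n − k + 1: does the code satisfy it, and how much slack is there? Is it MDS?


Singleton RHS = n − k + 1 = 3, slack = 1, bound satisfied, not MDS.

Singleton bound: d ≤ n − k + 1.
Here n = 22, k = 20, so n − k + 1 = 3.
Given d = 2, check d ≤ 3: YES.
Slack = (n − k + 1) − d = 1.
The code is NOT MDS (slack = 1 > 0).
Description: the claimed parameters are [22, 20, 2]_2; such a code would be non-MDS.


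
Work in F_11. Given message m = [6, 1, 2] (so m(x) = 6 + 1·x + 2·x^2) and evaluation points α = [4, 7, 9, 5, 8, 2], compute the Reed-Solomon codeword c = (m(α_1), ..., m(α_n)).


c = [9, 1, 1, 6, 10, 5]

Message polynomial: m(x) = 6 + 1·x + 2·x^2 (mod 11).
For each evaluation point α_i, compute m(α_i) mod 11:
  α_1 = 4: Horner steps 2 → 9 → 9, so m(4) = 9.
  α_2 = 7: Horner steps 2 → 4 → 1, so m(7) = 1.
  α_3 = 9: Horner steps 2 → 8 → 1, so m(9) = 1.
  α_4 = 5: Horner steps 2 → 0 → 6, so m(5) = 6.
  α_5 = 8: Horner steps 2 → 6 → 10, so m(8) = 10.
  α_6 = 2: Horner steps 2 → 5 → 5, so m(2) = 5.
Codeword c = [9, 1, 1, 6, 10, 5] ∈ F_11^6.


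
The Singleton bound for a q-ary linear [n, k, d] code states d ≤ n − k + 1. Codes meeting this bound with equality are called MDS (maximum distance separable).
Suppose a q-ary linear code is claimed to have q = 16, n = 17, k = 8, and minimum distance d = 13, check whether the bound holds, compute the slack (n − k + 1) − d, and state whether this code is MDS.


Singleton RHS = n − k + 1 = 10, slack = -3, bound violated (no such code; not MDS).

Singleton bound: d ≤ n − k + 1.
Here n = 17, k = 8, so n − k + 1 = 10.
Given d = 13, check d ≤ 10: NO.
Slack = (n − k + 1) − d = -3.
The slack is negative: d = 13 exceeds n − k + 1 = 10 by 3, so the Singleton bound is violated and no linear [17, 8, 13]_16 code can exist. In particular it is not MDS (MDS requires d = n − k + 1 exactly).
Description: the claimed parameters are [17, 8, 13]_16; such a code would be impossible (violates the Singleton bound).


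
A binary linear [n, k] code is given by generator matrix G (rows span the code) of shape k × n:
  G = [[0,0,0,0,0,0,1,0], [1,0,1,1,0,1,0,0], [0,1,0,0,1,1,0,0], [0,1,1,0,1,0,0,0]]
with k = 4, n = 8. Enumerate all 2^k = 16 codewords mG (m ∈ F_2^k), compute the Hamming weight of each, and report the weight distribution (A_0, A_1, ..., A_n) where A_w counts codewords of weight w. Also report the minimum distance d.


Weight distribution: A_0 = 1, A_1 = 1, A_2 = 2, A_3 = 4, A_4 = 3, A_5 = 3, A_6 = 2. Minimum distance d = 1.

Enumerate all 2^4 = 16 messages m ∈ F_2^4.
For each, compute codeword c = mG in F_2^8, then tally its weight.
  m = 0000 → c = 00000000, weight = 0.
  m = 1000 → c = 00000010, weight = 1.
  m = 0100 → c = 10110100, weight = 4.
  m = 1100 → c = 10110110, weight = 5.
  m = 0010 → c = 01001100, weight = 3.
  m = 1010 → c = 01001110, weight = 4.
  m = 0110 → c = 11111000, weight = 5.
  m = 1110 → c = 11111010, weight = 6.
  m = 0001 → c = 01101000, weight = 3.
  m = 1001 → c = 01101010, weight = 4.
  m = 0101 → c = 11011100, weight = 5.
  m = 1101 → c = 11011110, weight = 6.
  m = 0011 → c = 00100100, weight = 2.
  m = 1011 → c = 00100110, weight = 3.
  m = 0111 → c = 10010000, weight = 2.
  m = 1111 → c = 10010010, weight = 3.
Tally weights:
  weight 0: 1 codewords.
  weight 1: 1 codewords.
  weight 2: 2 codewords.
  weight 3: 4 codewords.
  weight 4: 3 codewords.
  weight 5: 3 codewords.
  weight 6: 2 codewords.
Minimum distance d = smallest w > 0 with A_w > 0 = 1.
Sanity: Σ A_w = 16 = 2^4 = 16 ✓.


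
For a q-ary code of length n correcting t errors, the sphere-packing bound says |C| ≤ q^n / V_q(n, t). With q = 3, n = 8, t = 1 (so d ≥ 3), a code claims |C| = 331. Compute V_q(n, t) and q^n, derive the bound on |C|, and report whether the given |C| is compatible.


V_q(n, t) = 17, q^n = 6561, Hamming bound = 385, |C| = 331 ≤ bound (satisfied).

Step 1: Compute V_q(n, t) = Σ_{j=0}^1 C(n, j) (q−1)^j.
  j = 0: C(8,0)·(2)^0 = 1·1 = 1.
  j = 1: C(8,1)·(2)^1 = 8·2 = 16.
  V_q(n, t) = 1 + 16 = 17.
Step 2: q^n = 3^8 = 6561.
Step 3: Hamming bound ⌊q^n / V_q(n,t)⌋ = ⌊6561/17⌋ = 385.
Step 4: Compare |C| = 331 to 385: satisfied.
The claimed |C| lies below the Hamming bound.


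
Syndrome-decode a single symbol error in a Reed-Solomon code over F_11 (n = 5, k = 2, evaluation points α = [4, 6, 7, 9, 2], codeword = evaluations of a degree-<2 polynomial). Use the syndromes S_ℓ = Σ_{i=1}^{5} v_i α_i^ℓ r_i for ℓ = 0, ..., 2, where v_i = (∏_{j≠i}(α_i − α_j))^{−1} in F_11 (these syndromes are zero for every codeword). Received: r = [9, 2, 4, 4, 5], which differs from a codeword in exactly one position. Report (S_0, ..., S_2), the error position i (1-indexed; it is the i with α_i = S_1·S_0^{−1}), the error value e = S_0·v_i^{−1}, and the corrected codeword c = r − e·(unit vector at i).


S = (7, 8, 6), error at position 4, error magnitude e = 7, c = [9, 2, 4, 8, 5].

Step 1: column multipliers v_i = (∏_{j≠i}(α_i − α_j))^{−1} mod 11.
  i = 1 (α = 4): (4−6)(4−7)(4−9)(4−2) = (−2)·(−3)·(−5)·2 = −60 ≡ 6, so v_1 = 6^{−1} = 2 (mod 11).
  i = 2 (α = 6): (6−4)(6−7)(6−9)(6−2) = 2·(−1)·(−3)·4 = 24 ≡ 2, so v_2 = 2^{−1} = 6 (mod 11).
  i = 3 (α = 7): (7−4)(7−6)(7−9)(7−2) = 3·1·(−2)·5 = −30 ≡ 3, so v_3 = 3^{−1} = 4 (mod 11).
  i = 4 (α = 9): (9−4)(9−6)(9−7)(9−2) = 5·3·2·7 = 210 ≡ 1, so v_4 = 1^{−1} = 1 (mod 11).
  i = 5 (α = 2): (2−4)(2−6)(2−7)(2−9) = (−2)·(−4)·(−5)·(−7) = 280 ≡ 5, so v_5 = 5^{−1} = 9 (mod 11).
  v = [2, 6, 4, 1, 9].
Step 2: syndromes of r = [9, 2, 4, 4, 5] (all sums mod 11).
  S_0 = Σ v_i r_i = 2·9 + 6·2 + 4·4 + 1·4 + 9·5 = 95 ≡ 7.
  S_1 = Σ v_i α_i r_i = 2·4·9 + 6·6·2 + 4·7·4 + 1·9·4 + 9·2·5 = 382 ≡ 8.
  α_i^2 mod 11 = [5, 3, 5, 4, 4].
  S_2 = Σ v_i α_i^2 r_i = 2·5·9 + 6·3·2 + 4·5·4 + 1·4·4 + 9·4·5 = 402 ≡ 6.
  S = (7, 8, 6) ≠ 0, so r is not a codeword (an error is present).
Step 3: locate the error. For a single error e at position i, S_ℓ = v_i·e·α_i^ℓ, so α_err = S_1/S_0.
  S_0^{−1} = 7^{−1} = 8 (mod 11), so α_err = 8·8 = 64 ≡ 9 = α_4. Error position i = 4.
  Consistency check: S_2/S_1 = 6·7 = 42 ≡ 9 = α_err ✓ (single-error assumption holds).
Step 4: error magnitude e = S_0/v_4 = S_0·∏_{j≠4}(α_4 − α_j) = 7·1 = 7 ≡ 7 (mod 11).
Step 5: correct position 4: c_4 = r_4 − e = 4 − 7 ≡ 8 (mod 11). Hence c = [9, 2, 4, 8, 5].
  Check: interpolating c through the α_i gives m(x) = 1 + 2·x (degree < 2) with m(α_i) = c_i for every i, so c is indeed a codeword.


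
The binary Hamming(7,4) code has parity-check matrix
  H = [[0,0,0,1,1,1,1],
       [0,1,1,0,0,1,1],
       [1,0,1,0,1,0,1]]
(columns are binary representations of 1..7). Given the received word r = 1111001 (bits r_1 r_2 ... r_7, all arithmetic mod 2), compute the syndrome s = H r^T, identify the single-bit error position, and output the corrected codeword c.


s = (0, 1, 1)^T, error position = 3, corrected codeword c = 1101001

Compute s = H r^T mod 2 one row at a time:
  s_1 = 1 + 0 + 0 + 1 = 2 ≡ 0 (mod 2).
  s_2 = 1 + 1 + 0 + 1 = 3 ≡ 1 (mod 2).
  s_3 = 1 + 1 + 0 + 1 = 3 ≡ 1 (mod 2).
s = (0, 1, 1)^T — this equals column 3 of H (binary 011), so error is at position 3.
Correct: flip bit 3 of r = 1111001 to get c = 1101001.


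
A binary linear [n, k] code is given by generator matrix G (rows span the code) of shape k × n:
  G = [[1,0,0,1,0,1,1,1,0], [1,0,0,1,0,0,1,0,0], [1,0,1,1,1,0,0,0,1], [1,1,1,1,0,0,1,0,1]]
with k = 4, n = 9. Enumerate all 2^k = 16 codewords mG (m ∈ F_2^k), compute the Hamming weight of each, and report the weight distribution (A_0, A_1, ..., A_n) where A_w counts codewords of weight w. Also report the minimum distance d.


Weight distribution: A_0 = 1, A_2 = 1, A_3 = 3, A_4 = 2, A_5 = 4, A_6 = 3, A_7 = 1, A_8 = 1. Minimum distance d = 2.

Enumerate all 2^4 = 16 messages m ∈ F_2^4.
For each, compute codeword c = mG in F_2^9, then tally its weight.
  m = 0000 → c = 000000000, weight = 0.
  m = 1000 → c = 100101110, weight = 5.
  m = 0100 → c = 100100100, weight = 3.
  m = 1100 → c = 000001010, weight = 2.
  m = 0010 → c = 101110001, weight = 5.
  m = 1010 → c = 001011111, weight = 6.
  m = 0110 → c = 001010101, weight = 4.
  m = 1110 → c = 101111011, weight = 7.
  m = 0001 → c = 111100101, weight = 6.
  m = 1001 → c = 011001011, weight = 5.
  m = 0101 → c = 011000001, weight = 3.
  m = 1101 → c = 111101111, weight = 8.
  m = 0011 → c = 010010100, weight = 3.
  m = 1011 → c = 110111010, weight = 6.
  m = 0111 → c = 110110000, weight = 4.
  m = 1111 → c = 010011110, weight = 5.
Tally weights:
  weight 0: 1 codewords.
  weight 2: 1 codewords.
  weight 3: 3 codewords.
  weight 4: 2 codewords.
  weight 5: 4 codewords.
  weight 6: 3 codewords.
  weight 7: 1 codewords.
  weight 8: 1 codewords.
Minimum distance d = smallest w > 0 with A_w > 0 = 2.
Sanity: Σ A_w = 16 = 2^4 = 16 ✓.


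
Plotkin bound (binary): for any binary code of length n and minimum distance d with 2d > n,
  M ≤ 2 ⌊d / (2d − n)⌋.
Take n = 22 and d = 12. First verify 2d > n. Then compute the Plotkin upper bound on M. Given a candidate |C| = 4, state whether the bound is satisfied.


Plotkin bound M ≤ 12; given |C| = 4 ≤ bound (satisfied).

Check applicability: 2d = 24, n = 22.
2d − n = 2 > 0, so Plotkin applies.
Compute d/(2d−n) = 12/2 ≈ 6.0000.
⌊d/(2d−n)⌋ = 6.
Plotkin bound: M ≤ 2·6 = 12.
Given |C| = 4, check: satisfied.
This |C| is below the Plotkin bound.


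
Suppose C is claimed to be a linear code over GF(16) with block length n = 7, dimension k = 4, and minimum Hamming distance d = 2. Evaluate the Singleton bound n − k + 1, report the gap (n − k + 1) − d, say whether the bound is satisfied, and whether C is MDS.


Singleton RHS = n − k + 1 = 4, slack = 2, bound satisfied, not MDS.

Singleton bound: d ≤ n − k + 1.
Here n = 7, k = 4, so n − k + 1 = 4.
Given d = 2, check d ≤ 4: YES.
Slack = (n − k + 1) − d = 2.
The code is NOT MDS (slack = 2 > 0).
Description: the claimed parameters are [7, 4, 2]_16; such a code would be non-MDS.


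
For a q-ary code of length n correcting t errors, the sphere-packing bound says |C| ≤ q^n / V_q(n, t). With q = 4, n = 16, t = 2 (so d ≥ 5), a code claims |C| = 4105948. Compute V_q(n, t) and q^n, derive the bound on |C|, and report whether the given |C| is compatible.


V_q(n, t) = 1129, q^n = 4294967296, Hamming bound = 3804222, |C| = 4105948 > bound (violated).

Step 1: Compute V_q(n, t) = Σ_{j=0}^2 C(n, j) (q−1)^j.
  j = 0: C(16,0)·(3)^0 = 1·1 = 1.
  j = 1: C(16,1)·(3)^1 = 16·3 = 48.
  j = 2: C(16,2)·(3)^2 = 120·9 = 1080.
  V_q(n, t) = 1 + 48 + 1080 = 1129.
Step 2: q^n = 4^16 = 4294967296.
Step 3: Hamming bound ⌊q^n / V_q(n,t)⌋ = ⌊4294967296/1129⌋ = 3804222.
Step 4: Compare |C| = 4105948 to 3804222: violated.
The claimed |C| lies above the Hamming bound, so no 4-ary code of length 16 with d ≥ 5 can have 4105948 codewords.


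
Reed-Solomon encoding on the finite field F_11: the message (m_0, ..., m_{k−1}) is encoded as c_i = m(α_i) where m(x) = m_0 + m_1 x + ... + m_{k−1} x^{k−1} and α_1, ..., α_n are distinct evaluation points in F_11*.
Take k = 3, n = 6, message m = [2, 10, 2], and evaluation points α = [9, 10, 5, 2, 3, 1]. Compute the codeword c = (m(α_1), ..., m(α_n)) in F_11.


c = [1, 5, 3, 8, 6, 3]

Message polynomial: m(x) = 2 + 10·x + 2·x^2 (mod 11).
For each evaluation point α_i, compute m(α_i) mod 11:
  α_1 = 9: Horner steps 2 → 6 → 1, so m(9) = 1.
  α_2 = 10: Horner steps 2 → 8 → 5, so m(10) = 5.
  α_3 = 5: Horner steps 2 → 9 → 3, so m(5) = 3.
  α_4 = 2: Horner steps 2 → 3 → 8, so m(2) = 8.
  α_5 = 3: Horner steps 2 → 5 → 6, so m(3) = 6.
  α_6 = 1: Horner steps 2 → 1 → 3, so m(1) = 3.
Codeword c = [1, 5, 3, 8, 6, 3] ∈ F_11^6.


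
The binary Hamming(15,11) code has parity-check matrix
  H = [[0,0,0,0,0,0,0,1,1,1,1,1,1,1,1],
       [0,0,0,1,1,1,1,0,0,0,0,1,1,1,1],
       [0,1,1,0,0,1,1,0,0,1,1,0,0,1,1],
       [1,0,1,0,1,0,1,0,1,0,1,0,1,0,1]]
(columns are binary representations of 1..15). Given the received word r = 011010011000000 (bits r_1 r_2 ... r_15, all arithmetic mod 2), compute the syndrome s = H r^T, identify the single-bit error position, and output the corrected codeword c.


s = (0, 1, 0, 1)^T, error position = 5, corrected codeword c = 011000011000000

Compute s = H r^T mod 2 one row at a time:
  s_1 = 1 + 1 + 0 + 0 + 0 + 0 + 0 + 0 = 2 ≡ 0 (mod 2).
  s_2 = 0 + 1 + 0 + 0 + 0 + 0 + 0 + 0 = 1 ≡ 1 (mod 2).
  s_3 = 1 + 1 + 0 + 0 + 0 + 0 + 0 + 0 = 2 ≡ 0 (mod 2).
  s_4 = 0 + 1 + 1 + 0 + 1 + 0 + 0 + 0 = 3 ≡ 1 (mod 2).
s = (0, 1, 0, 1)^T — this equals column 5 of H (binary 0101), so error is at position 5.
Correct: flip bit 5 of r = 011010011000000 to get c = 011000011000000.


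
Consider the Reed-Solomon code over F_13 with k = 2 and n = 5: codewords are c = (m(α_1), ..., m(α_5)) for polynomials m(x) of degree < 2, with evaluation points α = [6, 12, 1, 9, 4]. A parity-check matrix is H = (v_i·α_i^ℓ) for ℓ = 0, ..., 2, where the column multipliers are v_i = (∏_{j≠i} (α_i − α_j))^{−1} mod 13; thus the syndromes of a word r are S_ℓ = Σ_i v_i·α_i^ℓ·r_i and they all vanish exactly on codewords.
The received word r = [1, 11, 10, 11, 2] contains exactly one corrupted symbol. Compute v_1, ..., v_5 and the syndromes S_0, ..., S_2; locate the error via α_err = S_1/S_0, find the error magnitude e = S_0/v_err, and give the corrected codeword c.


S = (11, 8, 7), error at position 4, error magnitude e = 5, c = [1, 11, 10, 6, 2].

Step 1: column multipliers v_i = (∏_{j≠i}(α_i − α_j))^{−1} mod 13.
  i = 1 (α = 6): (6−12)(6−1)(6−9)(6−4) = (−6)·5·(−3)·2 = 180 ≡ 11, so v_1 = 11^{−1} = 6 (mod 13).
  i = 2 (α = 12): (12−6)(12−1)(12−9)(12−4) = 6·11·3·8 = 1584 ≡ 11, so v_2 = 11^{−1} = 6 (mod 13).
  i = 3 (α = 1): (1−6)(1−12)(1−9)(1−4) = (−5)·(−11)·(−8)·(−3) = 1320 ≡ 7, so v_3 = 7^{−1} = 2 (mod 13).
  i = 4 (α = 9): (9−6)(9−12)(9−1)(9−4) = 3·(−3)·8·5 = −360 ≡ 4, so v_4 = 4^{−1} = 10 (mod 13).
  i = 5 (α = 4): (4−6)(4−12)(4−1)(4−9) = (−2)·(−8)·3·(−5) = −240 ≡ 7, so v_5 = 7^{−1} = 2 (mod 13).
  v = [6, 6, 2, 10, 2].
Step 2: syndromes of r = [1, 11, 10, 11, 2] (all sums mod 13).
  S_0 = Σ v_i r_i = 6·1 + 6·11 + 2·10 + 10·11 + 2·2 = 206 ≡ 11.
  S_1 = Σ v_i α_i r_i = 6·6·1 + 6·12·11 + 2·1·10 + 10·9·11 + 2·4·2 = 1854 ≡ 8.
  α_i^2 mod 13 = [10, 1, 1, 3, 3].
  S_2 = Σ v_i α_i^2 r_i = 6·10·1 + 6·1·11 + 2·1·10 + 10·3·11 + 2·3·2 = 488 ≡ 7.
  S = (11, 8, 7) ≠ 0, so r is not a codeword (an error is present).
Step 3: locate the error. For a single error e at position i, S_ℓ = v_i·e·α_i^ℓ, so α_err = S_1/S_0.
  S_0^{−1} = 11^{−1} = 6 (mod 13), so α_err = 8·6 = 48 ≡ 9 = α_4. Error position i = 4.
  Consistency check: S_2/S_1 = 7·5 = 35 ≡ 9 = α_err ✓ (single-error assumption holds).
Step 4: error magnitude e = S_0/v_4 = S_0·∏_{j≠4}(α_4 − α_j) = 11·4 = 44 ≡ 5 (mod 13).
Step 5: correct position 4: c_4 = r_4 − e = 11 − 5 ≡ 6 (mod 13). Hence c = [1, 11, 10, 6, 2].
  Check: interpolating c through the α_i gives m(x) = 4 + 6·x (degree < 2) with m(α_i) = c_i for every i, so c is indeed a codeword.


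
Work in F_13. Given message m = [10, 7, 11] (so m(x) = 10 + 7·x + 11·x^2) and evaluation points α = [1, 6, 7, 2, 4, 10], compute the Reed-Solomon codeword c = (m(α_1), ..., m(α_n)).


c = [2, 6, 0, 3, 6, 10]

Message polynomial: m(x) = 10 + 7·x + 11·x^2 (mod 13).
For each evaluation point α_i, compute m(α_i) mod 13:
  α_1 = 1: Horner steps 11 → 5 → 2, so m(1) = 2.
  α_2 = 6: Horner steps 11 → 8 → 6, so m(6) = 6.
  α_3 = 7: Horner steps 11 → 6 → 0, so m(7) = 0.
  α_4 = 2: Horner steps 11 → 3 → 3, so m(2) = 3.
  α_5 = 4: Horner steps 11 → 12 → 6, so m(4) = 6.
  α_6 = 10: Horner steps 11 → 0 → 10, so m(10) = 10.
Codeword c = [2, 6, 0, 3, 6, 10] ∈ F_13^6.


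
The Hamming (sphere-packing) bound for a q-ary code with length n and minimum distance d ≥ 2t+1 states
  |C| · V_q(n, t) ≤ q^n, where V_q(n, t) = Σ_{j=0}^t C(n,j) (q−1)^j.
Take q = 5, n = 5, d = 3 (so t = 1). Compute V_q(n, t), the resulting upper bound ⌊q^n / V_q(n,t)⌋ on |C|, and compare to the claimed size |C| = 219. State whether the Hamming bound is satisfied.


V_q(n, t) = 21, q^n = 3125, Hamming bound = 148, |C| = 219 > bound (violated).

Step 1: Compute V_q(n, t) = Σ_{j=0}^1 C(n, j) (q−1)^j.
  j = 0: C(5,0)·(4)^0 = 1·1 = 1.
  j = 1: C(5,1)·(4)^1 = 5·4 = 20.
  V_q(n, t) = 1 + 20 = 21.
Step 2: q^n = 5^5 = 3125.
Step 3: Hamming bound ⌊q^n / V_q(n,t)⌋ = ⌊3125/21⌋ = 148.
Step 4: Compare |C| = 219 to 148: violated.
The claimed |C| lies above the Hamming bound, so no 5-ary code of length 5 with d ≥ 3 can have 219 codewords.


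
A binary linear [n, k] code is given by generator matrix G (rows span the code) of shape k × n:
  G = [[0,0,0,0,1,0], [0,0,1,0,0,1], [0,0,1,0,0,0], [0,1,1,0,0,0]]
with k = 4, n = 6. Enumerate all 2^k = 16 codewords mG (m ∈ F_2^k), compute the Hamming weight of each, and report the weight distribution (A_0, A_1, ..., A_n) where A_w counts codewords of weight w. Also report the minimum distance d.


Weight distribution: A_0 = 1, A_1 = 4, A_2 = 6, A_3 = 4, A_4 = 1. Minimum distance d = 1.

Enumerate all 2^4 = 16 messages m ∈ F_2^4.
For each, compute codeword c = mG in F_2^6, then tally its weight.
  m = 0000 → c = 000000, weight = 0.
  m = 1000 → c = 000010, weight = 1.
  m = 0100 → c = 001001, weight = 2.
  m = 1100 → c = 001011, weight = 3.
  m = 0010 → c = 001000, weight = 1.
  m = 1010 → c = 001010, weight = 2.
  m = 0110 → c = 000001, weight = 1.
  m = 1110 → c = 000011, weight = 2.
  m = 0001 → c = 011000, weight = 2.
  m = 1001 → c = 011010, weight = 3.
  m = 0101 → c = 010001, weight = 2.
  m = 1101 → c = 010011, weight = 3.
  m = 0011 → c = 010000, weight = 1.
  m = 1011 → c = 010010, weight = 2.
  m = 0111 → c = 011001, weight = 3.
  m = 1111 → c = 011011, weight = 4.
Tally weights:
  weight 0: 1 codewords.
  weight 1: 4 codewords.
  weight 2: 6 codewords.
  weight 3: 4 codewords.
  weight 4: 1 codewords.
Minimum distance d = smallest w > 0 with A_w > 0 = 1.
Sanity: Σ A_w = 16 = 2^4 = 16 ✓.


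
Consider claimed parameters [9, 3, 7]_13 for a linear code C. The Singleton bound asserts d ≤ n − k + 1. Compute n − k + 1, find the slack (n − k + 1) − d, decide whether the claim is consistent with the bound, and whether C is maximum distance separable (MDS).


Singleton RHS = n − k + 1 = 7, slack = 0, bound satisfied, MDS.

Singleton bound: d ≤ n − k + 1.
Here n = 9, k = 3, so n − k + 1 = 7.
Given d = 7, check d ≤ 7: YES.
Slack = (n − k + 1) − d = 0.
The code is MDS (slack = 0).
Description: the claimed parameters are [9, 3, 7]_13; such a code would be MDS (meets Singleton bound).


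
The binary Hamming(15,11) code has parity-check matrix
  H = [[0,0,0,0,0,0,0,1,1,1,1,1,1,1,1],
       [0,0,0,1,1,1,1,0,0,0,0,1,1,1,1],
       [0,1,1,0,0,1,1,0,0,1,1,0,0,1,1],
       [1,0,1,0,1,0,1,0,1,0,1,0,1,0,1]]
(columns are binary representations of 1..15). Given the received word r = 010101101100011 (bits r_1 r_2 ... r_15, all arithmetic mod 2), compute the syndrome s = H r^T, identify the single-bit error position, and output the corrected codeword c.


s = (0, 1, 0, 1)^T, error position = 5, corrected codeword c = 010111101100011

Compute s = H r^T mod 2 one row at a time:
  s_1 = 0 + 1 + 1 + 0 + 0 + 0 + 1 + 1 = 4 ≡ 0 (mod 2).
  s_2 = 1 + 0 + 1 + 1 + 0 + 0 + 1 + 1 = 5 ≡ 1 (mod 2).
  s_3 = 1 + 0 + 1 + 1 + 1 + 0 + 1 + 1 = 6 ≡ 0 (mod 2).
  s_4 = 0 + 0 + 0 + 1 + 1 + 0 + 0 + 1 = 3 ≡ 1 (mod 2).
s = (0, 1, 0, 1)^T — this equals column 5 of H (binary 0101), so error is at position 5.
Correct: flip bit 5 of r = 010101101100011 to get c = 010111101100011.


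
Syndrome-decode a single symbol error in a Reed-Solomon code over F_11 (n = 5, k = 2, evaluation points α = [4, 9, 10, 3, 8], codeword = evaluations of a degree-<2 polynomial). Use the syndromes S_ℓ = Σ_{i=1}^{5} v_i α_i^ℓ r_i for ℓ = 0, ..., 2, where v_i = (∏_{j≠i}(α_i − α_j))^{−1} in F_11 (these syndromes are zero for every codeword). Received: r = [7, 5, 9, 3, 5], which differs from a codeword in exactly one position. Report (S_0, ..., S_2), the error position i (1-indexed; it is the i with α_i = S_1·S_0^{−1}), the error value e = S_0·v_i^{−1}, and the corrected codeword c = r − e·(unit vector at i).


S = (10, 3, 2), error at position 5, error magnitude e = 4, c = [7, 5, 9, 3, 1].

Step 1: column multipliers v_i = (∏_{j≠i}(α_i − α_j))^{−1} mod 11.
  i = 1 (α = 4): (4−9)(4−10)(4−3)(4−8) = (−5)·(−6)·1·(−4) = −120 ≡ 1, so v_1 = 1^{−1} = 1 (mod 11).
  i = 2 (α = 9): (9−4)(9−10)(9−3)(9−8) = 5·(−1)·6·1 = −30 ≡ 3, so v_2 = 3^{−1} = 4 (mod 11).
  i = 3 (α = 10): (10−4)(10−9)(10−3)(10−8) = 6·1·7·2 = 84 ≡ 7, so v_3 = 7^{−1} = 8 (mod 11).
  i = 4 (α = 3): (3−4)(3−9)(3−10)(3−8) = (−1)·(−6)·(−7)·(−5) = 210 ≡ 1, so v_4 = 1^{−1} = 1 (mod 11).
  i = 5 (α = 8): (8−4)(8−9)(8−10)(8−3) = 4·(−1)·(−2)·5 = 40 ≡ 7, so v_5 = 7^{−1} = 8 (mod 11).
  v = [1, 4, 8, 1, 8].
Step 2: syndromes of r = [7, 5, 9, 3, 5] (all sums mod 11).
  S_0 = Σ v_i r_i = 1·7 + 4·5 + 8·9 + 1·3 + 8·5 = 142 ≡ 10.
  S_1 = Σ v_i α_i r_i = 1·4·7 + 4·9·5 + 8·10·9 + 1·3·3 + 8·8·5 = 1257 ≡ 3.
  α_i^2 mod 11 = [5, 4, 1, 9, 9].
  S_2 = Σ v_i α_i^2 r_i = 1·5·7 + 4·4·5 + 8·1·9 + 1·9·3 + 8·9·5 = 574 ≡ 2.
  S = (10, 3, 2) ≠ 0, so r is not a codeword (an error is present).
Step 3: locate the error. For a single error e at position i, S_ℓ = v_i·e·α_i^ℓ, so α_err = S_1/S_0.
  S_0^{−1} = 10^{−1} = 10 (mod 11), so α_err = 3·10 = 30 ≡ 8 = α_5. Error position i = 5.
  Consistency check: S_2/S_1 = 2·4 = 8 ≡ 8 = α_err ✓ (single-error assumption holds).
Step 4: error magnitude e = S_0/v_5 = S_0·∏_{j≠5}(α_5 − α_j) = 10·7 = 70 ≡ 4 (mod 11).
Step 5: correct position 5: c_5 = r_5 − e = 5 − 4 ≡ 1 (mod 11). Hence c = [7, 5, 9, 3, 1].
  Check: interpolating c through the α_i gives m(x) = 2 + 4·x (degree < 2) with m(α_i) = c_i for every i, so c is indeed a codeword.


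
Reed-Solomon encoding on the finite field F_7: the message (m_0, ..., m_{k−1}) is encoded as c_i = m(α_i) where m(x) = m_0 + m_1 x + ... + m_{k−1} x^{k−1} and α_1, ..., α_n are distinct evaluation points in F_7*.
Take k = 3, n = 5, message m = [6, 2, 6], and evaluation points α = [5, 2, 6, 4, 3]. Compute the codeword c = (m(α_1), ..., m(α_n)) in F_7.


c = [5, 6, 3, 5, 3]

Message polynomial: m(x) = 6 + 2·x + 6·x^2 (mod 7).
For each evaluation point α_i, compute m(α_i) mod 7:
  α_1 = 5: Horner steps 6 → 4 → 5, so m(5) = 5.
  α_2 = 2: Horner steps 6 → 0 → 6, so m(2) = 6.
  α_3 = 6: Horner steps 6 → 3 → 3, so m(6) = 3.
  α_4 = 4: Horner steps 6 → 5 → 5, so m(4) = 5.
  α_5 = 3: Horner steps 6 → 6 → 3, so m(3) = 3.
Codeword c = [5, 6, 3, 5, 3] ∈ F_7^5.


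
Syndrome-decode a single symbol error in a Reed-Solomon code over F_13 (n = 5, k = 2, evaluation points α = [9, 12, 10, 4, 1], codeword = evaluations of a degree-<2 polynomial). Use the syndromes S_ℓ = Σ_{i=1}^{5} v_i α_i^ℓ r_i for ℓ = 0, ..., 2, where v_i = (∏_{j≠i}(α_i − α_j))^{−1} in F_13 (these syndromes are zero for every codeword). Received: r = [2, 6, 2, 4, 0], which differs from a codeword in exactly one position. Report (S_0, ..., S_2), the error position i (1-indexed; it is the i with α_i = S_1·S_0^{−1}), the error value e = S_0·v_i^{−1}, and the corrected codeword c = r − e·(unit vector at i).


S = (9, 12, 3), error at position 3, error magnitude e = 3, c = [2, 6, 12, 4, 0].

Step 1: column multipliers v_i = (∏_{j≠i}(α_i − α_j))^{−1} mod 13.
  i = 1 (α = 9): (9−12)(9−10)(9−4)(9−1) = (−3)·(−1)·5·8 = 120 ≡ 3, so v_1 = 3^{−1} = 9 (mod 13).
  i = 2 (α = 12): (12−9)(12−10)(12−4)(12−1) = 3·2·8·11 = 528 ≡ 8, so v_2 = 8^{−1} = 5 (mod 13).
  i = 3 (α = 10): (10−9)(10−12)(10−4)(10−1) = 1·(−2)·6·9 = −108 ≡ 9, so v_3 = 9^{−1} = 3 (mod 13).
  i = 4 (α = 4): (4−9)(4−12)(4−10)(4−1) = (−5)·(−8)·(−6)·3 = −720 ≡ 8, so v_4 = 8^{−1} = 5 (mod 13).
  i = 5 (α = 1): (1−9)(1−12)(1−10)(1−4) = (−8)·(−11)·(−9)·(−3) = 2376 ≡ 10, so v_5 = 10^{−1} = 4 (mod 13).
  v = [9, 5, 3, 5, 4].
Step 2: syndromes of r = [2, 6, 2, 4, 0] (all sums mod 13).
  S_0 = Σ v_i r_i = 9·2 + 5·6 + 3·2 + 5·4 + 4·0 = 74 ≡ 9.
  S_1 = Σ v_i α_i r_i = 9·9·2 + 5·12·6 + 3·10·2 + 5·4·4 + 4·1·0 = 662 ≡ 12.
  α_i^2 mod 13 = [3, 1, 9, 3, 1].
  S_2 = Σ v_i α_i^2 r_i = 9·3·2 + 5·1·6 + 3·9·2 + 5·3·4 + 4·1·0 = 198 ≡ 3.
  S = (9, 12, 3) ≠ 0, so r is not a codeword (an error is present).
Step 3: locate the error. For a single error e at position i, S_ℓ = v_i·e·α_i^ℓ, so α_err = S_1/S_0.
  S_0^{−1} = 9^{−1} = 3 (mod 13), so α_err = 12·3 = 36 ≡ 10 = α_3. Error position i = 3.
  Consistency check: S_2/S_1 = 3·12 = 36 ≡ 10 = α_err ✓ (single-error assumption holds).
Step 4: error magnitude e = S_0/v_3 = S_0·∏_{j≠3}(α_3 − α_j) = 9·9 = 81 ≡ 3 (mod 13).
Step 5: correct position 3: c_3 = r_3 − e = 2 − 3 ≡ 12 (mod 13). Hence c = [2, 6, 12, 4, 0].
  Check: interpolating c through the α_i gives m(x) = 3 + 10·x (degree < 2) with m(α_i) = c_i for every i, so c is indeed a codeword.


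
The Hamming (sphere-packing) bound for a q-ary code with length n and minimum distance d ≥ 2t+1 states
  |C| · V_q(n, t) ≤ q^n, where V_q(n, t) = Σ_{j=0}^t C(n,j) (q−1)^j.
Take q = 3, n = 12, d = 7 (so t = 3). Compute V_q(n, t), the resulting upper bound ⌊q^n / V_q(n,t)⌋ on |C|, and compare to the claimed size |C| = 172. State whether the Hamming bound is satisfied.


V_q(n, t) = 2049, q^n = 531441, Hamming bound = 259, |C| = 172 ≤ bound (satisfied).

Step 1: Compute V_q(n, t) = Σ_{j=0}^3 C(n, j) (q−1)^j.
  j = 0: C(12,0)·(2)^0 = 1·1 = 1.
  j = 1: C(12,1)·(2)^1 = 12·2 = 24.
  j = 2: C(12,2)·(2)^2 = 66·4 = 264.
  j = 3: C(12,3)·(2)^3 = 220·8 = 1760.
  V_q(n, t) = 1 + 24 + 264 + 1760 = 2049.
Step 2: q^n = 3^12 = 531441.
Step 3: Hamming bound ⌊q^n / V_q(n,t)⌋ = ⌊531441/2049⌋ = 259.
Step 4: Compare |C| = 172 to 259: satisfied.
The claimed |C| lies below the Hamming bound.
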